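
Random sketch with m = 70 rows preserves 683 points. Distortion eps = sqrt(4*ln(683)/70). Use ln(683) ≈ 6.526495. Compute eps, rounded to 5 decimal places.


ln(683) ≈ 6.526495.
4*ln(N)/m ≈ 4*6.526495/70 ≈ 0.37294257.
eps = sqrt(0.37294257) ≈ 0.6106902 ≈ 0.61069.

0.61069


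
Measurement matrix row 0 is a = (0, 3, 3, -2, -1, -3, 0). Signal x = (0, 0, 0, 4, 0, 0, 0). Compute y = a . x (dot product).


Non-zero terms: ['-2*4']
Products: [-8]
y = sum = -8.

-8


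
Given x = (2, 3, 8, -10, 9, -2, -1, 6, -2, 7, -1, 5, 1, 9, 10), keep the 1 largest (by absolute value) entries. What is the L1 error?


Sorted |x_i| descending: [10, 10, 9, 9, 8, 7, 6, 5, 3, 2, 2, 2, 1, 1, 1]
Keep top 1: [10]
Tail entries: [10, 9, 9, 8, 7, 6, 5, 3, 2, 2, 2, 1, 1, 1]
L1 error = sum of tail = 66.

66


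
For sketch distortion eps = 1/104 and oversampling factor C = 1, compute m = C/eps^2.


1/eps = 104.
(1/eps)^2 = 10816.
m = 1*10816 = 10816.

10816


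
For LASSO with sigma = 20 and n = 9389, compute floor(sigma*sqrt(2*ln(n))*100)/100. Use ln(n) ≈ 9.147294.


ln(9389) ≈ 9.147294.
2*ln(n) ≈ 18.294588.
sqrt(2*ln(n)) ≈ sqrt(18.294588) ≈ 4.277217.
lambda ≈ 20*4.277217 = 85.54434.
floor(lambda*100)/100 = 85.54.

85.54


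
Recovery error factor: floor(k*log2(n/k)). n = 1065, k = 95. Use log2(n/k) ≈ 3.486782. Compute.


log2(n/k) = log2(1065/95) ≈ 3.486782.
k*log2(n/k) ≈ 95*3.486782 = 331.24429.
floor(331.24429) = 331.

331


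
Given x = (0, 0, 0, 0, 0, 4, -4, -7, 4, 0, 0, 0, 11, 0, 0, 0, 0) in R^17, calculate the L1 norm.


Non-zero entries: [(5, 4), (6, -4), (7, -7), (8, 4), (12, 11)]
Absolute values: [4, 4, 7, 4, 11]
||x||_1 = sum = 30.

30


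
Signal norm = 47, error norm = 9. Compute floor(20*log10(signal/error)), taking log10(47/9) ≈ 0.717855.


||x||/||e|| = 47/9.
log10(47/9) ≈ 0.717855.
20*log10(||x||/||e||) ≈ 20*0.717855 = 14.3571.
floor(14.3571) = 14.

14


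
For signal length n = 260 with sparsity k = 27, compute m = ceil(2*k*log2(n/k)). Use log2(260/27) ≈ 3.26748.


log2(n/k) = log2(260/27) ≈ 3.26748.
2*k*log2(n/k) ≈ 2*27*3.26748 = 176.44392.
m = ceil(176.44392) = 177.

177


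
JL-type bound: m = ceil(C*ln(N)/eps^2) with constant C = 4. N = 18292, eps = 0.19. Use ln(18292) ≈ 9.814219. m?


ln(18292) ≈ 9.814219.
eps^2 = 0.19^2 = 0.0361.
C*ln(N)/eps^2 ≈ 4*9.814219/0.0361 ≈ 1087.4481.
m = ceil(1087.4481) = 1088.

1088


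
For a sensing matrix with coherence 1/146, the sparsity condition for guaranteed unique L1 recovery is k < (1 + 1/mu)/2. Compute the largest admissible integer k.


1/mu = 146.
1 + 1/mu = 147.
(1 + 1/mu)/2 = 73.5 is not an integer, so k_max = floor(73.5) = 73.

73


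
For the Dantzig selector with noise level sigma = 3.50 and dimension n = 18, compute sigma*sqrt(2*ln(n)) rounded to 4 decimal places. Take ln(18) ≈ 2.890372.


ln(18) ≈ 2.890372.
2*ln(n) ≈ 5.780744.
sqrt(2*ln(n)) ≈ sqrt(5.780744) ≈ 2.404318.
threshold ≈ 3.50*2.404318 = 8.415113 ≈ 8.4151.

8.4151


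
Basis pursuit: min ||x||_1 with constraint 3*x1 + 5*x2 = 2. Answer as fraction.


Axis intercepts:
  x1 = 2/3, x2 = 0: L1 = 2/3
  x1 = 0, x2 = 2/5: L1 = 2/5
x* = (0, 2/5)
||x*||_1 = 2/5.

2/5


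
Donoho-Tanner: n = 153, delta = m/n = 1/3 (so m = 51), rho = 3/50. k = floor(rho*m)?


m = 1/3*153 = 51.
rho = 3/50.
rho*m = 3/50*51 = 3.06.
k = floor(3.06) = 3.

3


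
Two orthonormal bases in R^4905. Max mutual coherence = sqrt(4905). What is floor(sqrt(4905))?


70^2 = 4900 <= 4905 < 5041 = 71^2, so 70 <= sqrt(4905) < 71.
floor(sqrt(4905)) = 70.

70


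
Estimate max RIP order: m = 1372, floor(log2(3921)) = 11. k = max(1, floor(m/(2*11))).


floor(log2(3921)) = 11.
2*11 = 22.
m/(2*floor(log2(n))) = 1372/22 ≈ 62.3636.
floor = 62.
k = max(1, 62) = 62.

62


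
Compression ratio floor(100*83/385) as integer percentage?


100*m/n = 100*83/385 ≈ 21.5584.
floor = 21.

21


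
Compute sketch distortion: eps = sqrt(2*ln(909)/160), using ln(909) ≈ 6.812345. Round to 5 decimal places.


ln(909) ≈ 6.812345.
2*ln(N)/m ≈ 2*6.812345/160 ≈ 0.08515431.
eps = sqrt(0.08515431) ≈ 0.2918121 ≈ 0.29181.

0.29181


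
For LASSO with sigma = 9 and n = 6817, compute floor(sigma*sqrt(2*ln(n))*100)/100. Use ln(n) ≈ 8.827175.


ln(6817) ≈ 8.827175.
2*ln(n) ≈ 17.65435.
sqrt(2*ln(n)) ≈ sqrt(17.65435) ≈ 4.201708.
lambda ≈ 9*4.201708 = 37.815372.
floor(lambda*100)/100 = 37.81.

37.81


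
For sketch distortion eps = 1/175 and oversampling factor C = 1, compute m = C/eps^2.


1/eps = 175.
(1/eps)^2 = 30625.
m = 1*30625 = 30625.

30625


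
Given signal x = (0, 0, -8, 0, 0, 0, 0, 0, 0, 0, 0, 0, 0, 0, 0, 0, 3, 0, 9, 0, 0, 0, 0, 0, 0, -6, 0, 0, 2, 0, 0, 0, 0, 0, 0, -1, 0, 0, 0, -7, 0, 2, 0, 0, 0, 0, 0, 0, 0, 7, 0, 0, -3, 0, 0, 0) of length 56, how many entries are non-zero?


Non-zero positions: [2, 16, 18, 25, 28, 35, 39, 41, 49, 52].
Sparsity = 10.

10


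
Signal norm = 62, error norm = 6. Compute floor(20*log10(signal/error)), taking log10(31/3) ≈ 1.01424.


||x||/||e|| = 62/6 = 31/3.
log10(31/3) ≈ 1.01424.
20*log10(||x||/||e||) ≈ 20*1.01424 = 20.2848.
floor(20.2848) = 20.

20


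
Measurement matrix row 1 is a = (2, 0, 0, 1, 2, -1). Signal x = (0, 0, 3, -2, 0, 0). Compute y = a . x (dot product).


Non-zero terms: ['0*3', '1*-2']
Products: [0, -2]
y = sum = -2.

-2


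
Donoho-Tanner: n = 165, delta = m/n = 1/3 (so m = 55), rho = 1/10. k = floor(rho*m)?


m = 1/3*165 = 55.
rho = 1/10.
rho*m = 1/10*55 = 5.5.
k = floor(5.5) = 5.

5


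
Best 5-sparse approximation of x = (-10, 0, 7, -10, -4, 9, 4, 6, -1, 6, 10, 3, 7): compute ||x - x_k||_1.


Sorted |x_i| descending: [10, 10, 10, 9, 7, 7, 6, 6, 4, 4, 3, 1, 0]
Keep top 5: [10, 10, 10, 9, 7]
Tail entries: [7, 6, 6, 4, 4, 3, 1, 0]
L1 error = sum of tail = 31.

31


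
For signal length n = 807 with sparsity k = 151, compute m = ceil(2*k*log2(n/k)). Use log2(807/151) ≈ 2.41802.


log2(n/k) = log2(807/151) ≈ 2.41802.
2*k*log2(n/k) ≈ 2*151*2.41802 = 730.24204.
m = ceil(730.24204) = 731.

731


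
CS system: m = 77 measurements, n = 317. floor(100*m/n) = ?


100*m/n = 100*77/317 ≈ 24.2902.
floor = 24.

24


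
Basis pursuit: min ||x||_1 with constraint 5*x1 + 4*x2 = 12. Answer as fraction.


Axis intercepts:
  x1 = 12/5, x2 = 0: L1 = 12/5
  x1 = 0, x2 = 3: L1 = 3
x* = (12/5, 0)
||x*||_1 = 12/5.

12/5


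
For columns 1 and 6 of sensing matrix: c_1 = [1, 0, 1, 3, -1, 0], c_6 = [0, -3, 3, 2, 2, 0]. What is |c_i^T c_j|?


Inner product: 1*0 + 0*-3 + 1*3 + 3*2 + -1*2 + 0*0
Products: [0, 0, 3, 6, -2, 0]
Sum = 7.
|dot| = 7.

7


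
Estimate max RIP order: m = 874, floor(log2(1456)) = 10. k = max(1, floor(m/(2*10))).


floor(log2(1456)) = 10.
2*10 = 20.
m/(2*floor(log2(n))) = 874/20 ≈ 43.7.
floor = 43.
k = max(1, 43) = 43.

43


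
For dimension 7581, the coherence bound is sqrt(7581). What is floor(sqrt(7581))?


87^2 = 7569 <= 7581 < 7744 = 88^2, so 87 <= sqrt(7581) < 88.
floor(sqrt(7581)) = 87.

87


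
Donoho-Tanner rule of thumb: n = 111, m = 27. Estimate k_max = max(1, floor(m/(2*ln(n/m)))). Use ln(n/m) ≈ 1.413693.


n/m = 111/27 = 37/9.
ln(n/m) ≈ 1.413693.
2*ln(n/m) ≈ 2.827386.
m/(2*ln(n/m)) ≈ 27/2.827386 ≈ 9.5495.
floor = 9.
k_max = max(1, 9) = 9.

9


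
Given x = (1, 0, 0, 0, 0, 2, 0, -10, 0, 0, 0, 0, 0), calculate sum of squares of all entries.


Non-zero entries: [(0, 1), (5, 2), (7, -10)]
Squares: [1, 4, 100]
||x||_2^2 = sum = 105.

105


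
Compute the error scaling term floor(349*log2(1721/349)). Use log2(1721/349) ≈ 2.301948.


log2(n/k) = log2(1721/349) ≈ 2.301948.
k*log2(n/k) ≈ 349*2.301948 = 803.379852.
floor(803.379852) = 803.

803


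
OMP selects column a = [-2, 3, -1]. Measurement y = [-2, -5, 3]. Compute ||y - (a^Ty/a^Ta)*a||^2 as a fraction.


a^T a = 14.
a^T y = -14.
coeff = -14/14 = -1.
||r||^2 = 24.

24


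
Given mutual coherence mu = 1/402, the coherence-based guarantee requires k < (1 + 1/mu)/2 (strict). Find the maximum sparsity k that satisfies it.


1/mu = 402.
1 + 1/mu = 403.
(1 + 1/mu)/2 = 201.5 is not an integer, so k_max = floor(201.5) = 201.

201


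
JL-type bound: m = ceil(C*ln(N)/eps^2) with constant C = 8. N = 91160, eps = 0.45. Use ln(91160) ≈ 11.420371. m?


ln(91160) ≈ 11.420371.
eps^2 = 0.45^2 = 0.2025.
C*ln(N)/eps^2 ≈ 8*11.420371/0.2025 ≈ 451.1752.
m = ceil(451.1752) = 452.

452


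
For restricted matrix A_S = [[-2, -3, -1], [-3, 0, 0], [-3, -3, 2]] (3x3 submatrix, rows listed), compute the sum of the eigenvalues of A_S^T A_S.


Sum of eigenvalues of A_S^T A_S = trace(A_S^T A_S) = sum of squared column norms of A_S.
A_S^T A_S diagonal: [22, 18, 5].
trace = 22 + 18 + 5 = 45.

45


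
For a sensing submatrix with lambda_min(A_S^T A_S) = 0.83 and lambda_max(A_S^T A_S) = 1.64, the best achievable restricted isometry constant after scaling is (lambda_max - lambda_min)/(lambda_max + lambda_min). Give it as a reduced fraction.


lambda_max - lambda_min = 1.64 - 0.83 = 0.81.
lambda_max + lambda_min = 1.64 + 0.83 = 2.47.
delta = 0.81/2.47 = 81/247.

81/247


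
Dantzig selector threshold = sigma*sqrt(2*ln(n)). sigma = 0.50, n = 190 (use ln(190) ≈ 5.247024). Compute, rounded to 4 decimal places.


ln(190) ≈ 5.247024.
2*ln(n) ≈ 10.494048.
sqrt(2*ln(n)) ≈ sqrt(10.494048) ≈ 3.239452.
threshold ≈ 0.50*3.239452 = 1.619726 ≈ 1.6197.

1.6197


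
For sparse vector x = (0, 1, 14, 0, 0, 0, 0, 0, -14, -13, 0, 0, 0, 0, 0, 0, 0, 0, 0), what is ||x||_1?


Non-zero entries: [(1, 1), (2, 14), (8, -14), (9, -13)]
Absolute values: [1, 14, 14, 13]
||x||_1 = sum = 42.

42


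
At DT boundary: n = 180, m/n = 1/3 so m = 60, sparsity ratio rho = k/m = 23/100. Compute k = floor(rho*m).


m = 1/3*180 = 60.
rho = 23/100.
rho*m = 23/100*60 = 13.8.
k = floor(13.8) = 13.

13


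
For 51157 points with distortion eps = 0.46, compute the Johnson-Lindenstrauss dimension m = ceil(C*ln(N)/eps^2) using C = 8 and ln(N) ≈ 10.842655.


ln(51157) ≈ 10.842655.
eps^2 = 0.46^2 = 0.2116.
C*ln(N)/eps^2 ≈ 8*10.842655/0.2116 ≈ 409.9302.
m = ceil(409.9302) = 410.

410


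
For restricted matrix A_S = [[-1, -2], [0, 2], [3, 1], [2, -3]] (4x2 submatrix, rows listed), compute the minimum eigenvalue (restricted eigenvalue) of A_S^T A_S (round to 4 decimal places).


A_S^T A_S = [[14, -1], [-1, 18]].
trace = 32.
det = 251.
disc = trace^2 - 4*det = 1024 - 4*251 = 20.
sqrt(20) ≈ 4.472136.
lam_min = (32 - sqrt(20))/2 ≈ (32 - 4.472136)/2 = 13.763932 ≈ 13.7639.

13.7639


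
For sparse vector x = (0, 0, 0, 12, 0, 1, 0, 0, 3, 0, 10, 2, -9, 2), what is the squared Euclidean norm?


Non-zero entries: [(3, 12), (5, 1), (8, 3), (10, 10), (11, 2), (12, -9), (13, 2)]
Squares: [144, 1, 9, 100, 4, 81, 4]
||x||_2^2 = sum = 343.

343


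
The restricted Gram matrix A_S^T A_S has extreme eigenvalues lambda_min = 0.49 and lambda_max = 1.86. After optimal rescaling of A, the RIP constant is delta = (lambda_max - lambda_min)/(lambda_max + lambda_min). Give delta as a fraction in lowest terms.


lambda_max - lambda_min = 1.86 - 0.49 = 1.37.
lambda_max + lambda_min = 1.86 + 0.49 = 2.35.
delta = 1.37/2.35 = 137/235.

137/235


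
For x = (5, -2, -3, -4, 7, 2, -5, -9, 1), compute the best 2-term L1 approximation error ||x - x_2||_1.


Sorted |x_i| descending: [9, 7, 5, 5, 4, 3, 2, 2, 1]
Keep top 2: [9, 7]
Tail entries: [5, 5, 4, 3, 2, 2, 1]
L1 error = sum of tail = 22.

22


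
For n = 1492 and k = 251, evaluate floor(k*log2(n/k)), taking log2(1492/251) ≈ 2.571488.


log2(n/k) = log2(1492/251) ≈ 2.571488.
k*log2(n/k) ≈ 251*2.571488 = 645.443488.
floor(645.443488) = 645.

645


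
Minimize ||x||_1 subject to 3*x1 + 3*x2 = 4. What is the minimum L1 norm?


Axis intercepts:
  x1 = 4/3, x2 = 0: L1 = 4/3
  x1 = 0, x2 = 4/3: L1 = 4/3
x* = (4/3, 0)
||x*||_1 = 4/3.

4/3


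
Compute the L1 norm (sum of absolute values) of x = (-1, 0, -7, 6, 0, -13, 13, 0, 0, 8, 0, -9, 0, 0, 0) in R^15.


Non-zero entries: [(0, -1), (2, -7), (3, 6), (5, -13), (6, 13), (9, 8), (11, -9)]
Absolute values: [1, 7, 6, 13, 13, 8, 9]
||x||_1 = sum = 57.

57


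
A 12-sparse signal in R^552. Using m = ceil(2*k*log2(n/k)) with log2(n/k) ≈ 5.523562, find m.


log2(n/k) = log2(552/12) ≈ 5.523562.
2*k*log2(n/k) ≈ 2*12*5.523562 = 132.565488.
m = ceil(132.565488) = 133.

133


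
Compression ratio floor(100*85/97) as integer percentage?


100*m/n = 100*85/97 ≈ 87.6289.
floor = 87.

87


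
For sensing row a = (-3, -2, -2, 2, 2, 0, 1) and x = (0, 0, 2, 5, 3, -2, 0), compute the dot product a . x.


Non-zero terms: ['-2*2', '2*5', '2*3', '0*-2']
Products: [-4, 10, 6, 0]
y = sum = 12.

12


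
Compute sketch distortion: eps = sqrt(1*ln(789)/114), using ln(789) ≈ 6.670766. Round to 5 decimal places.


ln(789) ≈ 6.670766.
1*ln(N)/m ≈ 1*6.670766/114 ≈ 0.05851549.
eps = sqrt(0.05851549) ≈ 0.2418998 ≈ 0.24190.

0.24190


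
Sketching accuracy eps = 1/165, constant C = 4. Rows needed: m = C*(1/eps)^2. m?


1/eps = 165.
(1/eps)^2 = 27225.
m = 4*27225 = 108900.

108900


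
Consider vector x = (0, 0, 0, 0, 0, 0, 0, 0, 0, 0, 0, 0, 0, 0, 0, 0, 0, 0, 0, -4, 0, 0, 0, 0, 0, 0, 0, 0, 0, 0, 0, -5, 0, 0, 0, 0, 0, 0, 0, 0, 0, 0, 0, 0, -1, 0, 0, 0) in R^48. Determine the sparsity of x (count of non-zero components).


Non-zero positions: [19, 31, 44].
Sparsity = 3.

3


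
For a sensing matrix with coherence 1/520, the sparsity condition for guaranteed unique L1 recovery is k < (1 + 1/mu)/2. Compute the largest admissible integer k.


1/mu = 520.
1 + 1/mu = 521.
(1 + 1/mu)/2 = 260.5 is not an integer, so k_max = floor(260.5) = 260.

260


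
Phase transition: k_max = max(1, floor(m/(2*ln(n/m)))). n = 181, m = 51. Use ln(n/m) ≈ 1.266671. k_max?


n/m = 181/51.
ln(n/m) ≈ 1.266671.
2*ln(n/m) ≈ 2.533342.
m/(2*ln(n/m)) ≈ 51/2.533342 ≈ 20.1315.
floor = 20.
k_max = max(1, 20) = 20.

20


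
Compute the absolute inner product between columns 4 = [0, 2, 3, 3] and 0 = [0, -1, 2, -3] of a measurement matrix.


Inner product: 0*0 + 2*-1 + 3*2 + 3*-3
Products: [0, -2, 6, -9]
Sum = -5.
|dot| = 5.

5


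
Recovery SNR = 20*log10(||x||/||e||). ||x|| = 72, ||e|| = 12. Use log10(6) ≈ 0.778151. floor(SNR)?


||x||/||e|| = 72/12 = 6.
log10(6) ≈ 0.778151.
20*log10(||x||/||e||) ≈ 20*0.778151 = 15.56302.
floor(15.56302) = 15.

15


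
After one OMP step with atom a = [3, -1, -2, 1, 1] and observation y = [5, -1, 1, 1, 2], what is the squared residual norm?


a^T a = 16.
a^T y = 17.
coeff = 17/16 = 17/16.
||r||^2 = 223/16.

223/16


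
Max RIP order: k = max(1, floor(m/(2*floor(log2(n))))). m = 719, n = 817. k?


floor(log2(817)) = 9.
2*9 = 18.
m/(2*floor(log2(n))) = 719/18 ≈ 39.9444.
floor = 39.
k = max(1, 39) = 39.

39


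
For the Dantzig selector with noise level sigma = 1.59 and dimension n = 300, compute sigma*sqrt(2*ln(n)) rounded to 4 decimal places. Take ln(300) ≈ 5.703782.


ln(300) ≈ 5.703782.
2*ln(n) ≈ 11.407564.
sqrt(2*ln(n)) ≈ sqrt(11.407564) ≈ 3.377509.
threshold ≈ 1.59*3.377509 = 5.37023931 ≈ 5.3702.

5.3702


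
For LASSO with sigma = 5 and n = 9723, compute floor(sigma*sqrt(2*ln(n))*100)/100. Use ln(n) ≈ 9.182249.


ln(9723) ≈ 9.182249.
2*ln(n) ≈ 18.364498.
sqrt(2*ln(n)) ≈ sqrt(18.364498) ≈ 4.285382.
lambda ≈ 5*4.285382 = 21.42691.
floor(lambda*100)/100 = 21.42.

21.42


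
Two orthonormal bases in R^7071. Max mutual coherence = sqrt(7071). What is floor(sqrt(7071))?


84^2 = 7056 <= 7071 < 7225 = 85^2, so 84 <= sqrt(7071) < 85.
floor(sqrt(7071)) = 84.

84


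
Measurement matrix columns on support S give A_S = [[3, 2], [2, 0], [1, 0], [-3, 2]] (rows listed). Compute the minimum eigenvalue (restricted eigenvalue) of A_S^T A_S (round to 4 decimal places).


A_S^T A_S = [[23, 0], [0, 8]].
trace = 31.
det = 184.
disc = trace^2 - 4*det = 961 - 4*184 = 225.
sqrt(225) = 15.
lam_min = (31 - 15)/2 = 8 = 8.0000.

8.0000


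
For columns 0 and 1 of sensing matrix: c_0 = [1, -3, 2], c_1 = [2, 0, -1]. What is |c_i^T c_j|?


Inner product: 1*2 + -3*0 + 2*-1
Products: [2, 0, -2]
Sum = 0.
|dot| = 0.

0


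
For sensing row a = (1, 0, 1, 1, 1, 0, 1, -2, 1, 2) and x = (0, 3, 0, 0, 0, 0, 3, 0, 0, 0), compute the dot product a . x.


Non-zero terms: ['0*3', '1*3']
Products: [0, 3]
y = sum = 3.

3


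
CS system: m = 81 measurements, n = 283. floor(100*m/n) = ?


100*m/n = 100*81/283 ≈ 28.6219.
floor = 28.

28


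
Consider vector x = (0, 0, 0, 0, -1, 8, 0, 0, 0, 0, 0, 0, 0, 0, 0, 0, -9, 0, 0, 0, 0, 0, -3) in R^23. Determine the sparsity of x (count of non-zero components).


Non-zero positions: [4, 5, 16, 22].
Sparsity = 4.

4


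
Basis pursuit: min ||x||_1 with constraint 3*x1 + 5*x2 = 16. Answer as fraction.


Axis intercepts:
  x1 = 16/3, x2 = 0: L1 = 16/3
  x1 = 0, x2 = 16/5: L1 = 16/5
x* = (0, 16/5)
||x*||_1 = 16/5.

16/5


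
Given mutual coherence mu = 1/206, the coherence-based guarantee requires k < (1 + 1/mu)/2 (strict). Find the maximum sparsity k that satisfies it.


1/mu = 206.
1 + 1/mu = 207.
(1 + 1/mu)/2 = 103.5 is not an integer, so k_max = floor(103.5) = 103.

103


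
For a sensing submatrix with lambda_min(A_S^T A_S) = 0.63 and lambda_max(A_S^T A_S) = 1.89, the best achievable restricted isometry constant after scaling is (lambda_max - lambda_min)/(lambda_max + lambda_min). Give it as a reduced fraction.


lambda_max - lambda_min = 1.89 - 0.63 = 1.26.
lambda_max + lambda_min = 1.89 + 0.63 = 2.52.
delta = 1.26/2.52 = 126/252 = 1/2.

1/2


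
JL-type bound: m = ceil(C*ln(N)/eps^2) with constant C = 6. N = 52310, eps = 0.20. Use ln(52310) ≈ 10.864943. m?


ln(52310) ≈ 10.864943.
eps^2 = 0.20^2 = 0.04.
C*ln(N)/eps^2 ≈ 6*10.864943/0.04 ≈ 1629.7414.
m = ceil(1629.7414) = 1630.

1630


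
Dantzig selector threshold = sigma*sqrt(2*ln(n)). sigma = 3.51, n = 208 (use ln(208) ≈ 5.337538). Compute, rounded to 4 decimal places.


ln(208) ≈ 5.337538.
2*ln(n) ≈ 10.675076.
sqrt(2*ln(n)) ≈ sqrt(10.675076) ≈ 3.267273.
threshold ≈ 3.51*3.267273 = 11.46812823 ≈ 11.4681.

11.4681


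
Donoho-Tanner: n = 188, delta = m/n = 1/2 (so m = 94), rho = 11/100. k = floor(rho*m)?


m = 1/2*188 = 94.
rho = 11/100.
rho*m = 11/100*94 = 10.34.
k = floor(10.34) = 10.

10


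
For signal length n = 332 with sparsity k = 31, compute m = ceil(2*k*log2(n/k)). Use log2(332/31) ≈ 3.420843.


log2(n/k) = log2(332/31) ≈ 3.420843.
2*k*log2(n/k) ≈ 2*31*3.420843 = 212.092266.
m = ceil(212.092266) = 213.

213


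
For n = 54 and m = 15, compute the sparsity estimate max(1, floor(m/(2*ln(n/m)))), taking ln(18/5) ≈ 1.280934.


n/m = 54/15 = 18/5.
ln(n/m) ≈ 1.280934.
2*ln(n/m) ≈ 2.561868.
m/(2*ln(n/m)) ≈ 15/2.561868 ≈ 5.8551.
floor = 5.
k_max = max(1, 5) = 5.

5


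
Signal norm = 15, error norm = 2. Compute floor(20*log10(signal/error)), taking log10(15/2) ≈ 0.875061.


||x||/||e|| = 15/2.
log10(15/2) ≈ 0.875061.
20*log10(||x||/||e||) ≈ 20*0.875061 = 17.50122.
floor(17.50122) = 17.

17


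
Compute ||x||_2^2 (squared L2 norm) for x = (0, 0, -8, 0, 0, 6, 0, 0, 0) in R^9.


Non-zero entries: [(2, -8), (5, 6)]
Squares: [64, 36]
||x||_2^2 = sum = 100.

100


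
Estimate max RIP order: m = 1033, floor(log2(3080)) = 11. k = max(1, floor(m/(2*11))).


floor(log2(3080)) = 11.
2*11 = 22.
m/(2*floor(log2(n))) = 1033/22 ≈ 46.9545.
floor = 46.
k = max(1, 46) = 46.

46


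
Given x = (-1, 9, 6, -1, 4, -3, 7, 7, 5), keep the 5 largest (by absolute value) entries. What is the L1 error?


Sorted |x_i| descending: [9, 7, 7, 6, 5, 4, 3, 1, 1]
Keep top 5: [9, 7, 7, 6, 5]
Tail entries: [4, 3, 1, 1]
L1 error = sum of tail = 9.

9


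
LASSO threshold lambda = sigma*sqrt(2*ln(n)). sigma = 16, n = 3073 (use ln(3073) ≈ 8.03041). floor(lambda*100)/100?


ln(3073) ≈ 8.03041.
2*ln(n) ≈ 16.06082.
sqrt(2*ln(n)) ≈ sqrt(16.06082) ≈ 4.007595.
lambda ≈ 16*4.007595 = 64.12152.
floor(lambda*100)/100 = 64.12.

64.12


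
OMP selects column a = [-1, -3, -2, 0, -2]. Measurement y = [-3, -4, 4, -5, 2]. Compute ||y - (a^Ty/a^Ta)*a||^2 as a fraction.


a^T a = 18.
a^T y = 3.
coeff = 3/18 = 1/6.
||r||^2 = 139/2.

139/2


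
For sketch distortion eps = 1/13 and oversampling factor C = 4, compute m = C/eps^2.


1/eps = 13.
(1/eps)^2 = 169.
m = 4*169 = 676.

676


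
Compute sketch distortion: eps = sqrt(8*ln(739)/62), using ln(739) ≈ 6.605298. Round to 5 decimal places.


ln(739) ≈ 6.605298.
8*ln(N)/m ≈ 8*6.605298/62 ≈ 0.85229652.
eps = sqrt(0.85229652) ≈ 0.9231991 ≈ 0.92320.

0.92320


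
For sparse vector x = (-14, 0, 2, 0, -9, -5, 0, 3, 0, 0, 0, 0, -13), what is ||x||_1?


Non-zero entries: [(0, -14), (2, 2), (4, -9), (5, -5), (7, 3), (12, -13)]
Absolute values: [14, 2, 9, 5, 3, 13]
||x||_1 = sum = 46.

46


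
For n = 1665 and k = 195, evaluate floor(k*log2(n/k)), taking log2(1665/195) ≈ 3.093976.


log2(n/k) = log2(1665/195) ≈ 3.093976.
k*log2(n/k) ≈ 195*3.093976 = 603.32532.
floor(603.32532) = 603.

603


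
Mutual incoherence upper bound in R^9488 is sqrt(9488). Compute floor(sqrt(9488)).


97^2 = 9409 <= 9488 < 9604 = 98^2, so 97 <= sqrt(9488) < 98.
floor(sqrt(9488)) = 97.

97


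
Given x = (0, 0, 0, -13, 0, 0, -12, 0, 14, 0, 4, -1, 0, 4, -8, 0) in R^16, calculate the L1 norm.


Non-zero entries: [(3, -13), (6, -12), (8, 14), (10, 4), (11, -1), (13, 4), (14, -8)]
Absolute values: [13, 12, 14, 4, 1, 4, 8]
||x||_1 = sum = 56.

56


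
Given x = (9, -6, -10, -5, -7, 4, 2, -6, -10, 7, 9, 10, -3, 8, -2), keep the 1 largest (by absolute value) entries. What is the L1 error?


Sorted |x_i| descending: [10, 10, 10, 9, 9, 8, 7, 7, 6, 6, 5, 4, 3, 2, 2]
Keep top 1: [10]
Tail entries: [10, 10, 9, 9, 8, 7, 7, 6, 6, 5, 4, 3, 2, 2]
L1 error = sum of tail = 88.

88


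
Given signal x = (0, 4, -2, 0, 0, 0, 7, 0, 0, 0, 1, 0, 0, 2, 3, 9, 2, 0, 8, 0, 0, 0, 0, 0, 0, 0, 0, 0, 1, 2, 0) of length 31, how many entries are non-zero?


Non-zero positions: [1, 2, 6, 10, 13, 14, 15, 16, 18, 28, 29].
Sparsity = 11.

11


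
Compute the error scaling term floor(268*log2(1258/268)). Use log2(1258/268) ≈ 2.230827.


log2(n/k) = log2(1258/268) ≈ 2.230827.
k*log2(n/k) ≈ 268*2.230827 = 597.861636.
floor(597.861636) = 597.

597


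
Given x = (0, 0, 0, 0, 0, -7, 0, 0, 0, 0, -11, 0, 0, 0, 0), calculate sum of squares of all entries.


Non-zero entries: [(5, -7), (10, -11)]
Squares: [49, 121]
||x||_2^2 = sum = 170.

170


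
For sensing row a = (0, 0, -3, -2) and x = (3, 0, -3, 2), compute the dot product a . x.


Non-zero terms: ['0*3', '-3*-3', '-2*2']
Products: [0, 9, -4]
y = sum = 5.

5


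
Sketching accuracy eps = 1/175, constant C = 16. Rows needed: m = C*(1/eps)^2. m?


1/eps = 175.
(1/eps)^2 = 30625.
m = 16*30625 = 490000.

490000


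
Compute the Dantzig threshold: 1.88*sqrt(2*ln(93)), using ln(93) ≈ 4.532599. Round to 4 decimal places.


ln(93) ≈ 4.532599.
2*ln(n) ≈ 9.065198.
sqrt(2*ln(n)) ≈ sqrt(9.065198) ≈ 3.010847.
threshold ≈ 1.88*3.010847 = 5.66039236 ≈ 5.6604.

5.6604


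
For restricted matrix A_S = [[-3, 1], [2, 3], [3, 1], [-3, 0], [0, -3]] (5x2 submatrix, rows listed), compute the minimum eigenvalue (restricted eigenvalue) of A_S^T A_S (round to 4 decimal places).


A_S^T A_S = [[31, 6], [6, 20]].
trace = 51.
det = 584.
disc = trace^2 - 4*det = 2601 - 4*584 = 265.
sqrt(265) ≈ 16.278821.
lam_min = (51 - sqrt(265))/2 ≈ (51 - 16.278821)/2 = 17.3605895 ≈ 17.3606.

17.3606


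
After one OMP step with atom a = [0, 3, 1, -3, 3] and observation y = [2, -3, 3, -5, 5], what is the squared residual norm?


a^T a = 28.
a^T y = 24.
coeff = 24/28 = 6/7.
||r||^2 = 360/7.

360/7


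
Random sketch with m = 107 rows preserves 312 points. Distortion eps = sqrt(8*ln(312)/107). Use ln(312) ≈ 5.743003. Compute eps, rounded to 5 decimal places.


ln(312) ≈ 5.743003.
8*ln(N)/m ≈ 8*5.743003/107 ≈ 0.4293834.
eps = sqrt(0.4293834) ≈ 0.6552735 ≈ 0.65527.

0.65527


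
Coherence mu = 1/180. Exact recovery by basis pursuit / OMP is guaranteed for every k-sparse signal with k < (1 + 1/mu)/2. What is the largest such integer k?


1/mu = 180.
1 + 1/mu = 181.
(1 + 1/mu)/2 = 90.5 is not an integer, so k_max = floor(90.5) = 90.

90


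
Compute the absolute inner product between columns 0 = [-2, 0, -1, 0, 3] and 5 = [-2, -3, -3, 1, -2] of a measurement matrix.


Inner product: -2*-2 + 0*-3 + -1*-3 + 0*1 + 3*-2
Products: [4, 0, 3, 0, -6]
Sum = 1.
|dot| = 1.

1


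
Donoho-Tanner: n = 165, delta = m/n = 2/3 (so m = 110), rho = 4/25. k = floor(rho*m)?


m = 2/3*165 = 110.
rho = 4/25.
rho*m = 4/25*110 = 17.6.
k = floor(17.6) = 17.

17


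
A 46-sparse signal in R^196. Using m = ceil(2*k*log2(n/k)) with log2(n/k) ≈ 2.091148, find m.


log2(n/k) = log2(196/46) ≈ 2.091148.
2*k*log2(n/k) ≈ 2*46*2.091148 = 192.385616.
m = ceil(192.385616) = 193.

193


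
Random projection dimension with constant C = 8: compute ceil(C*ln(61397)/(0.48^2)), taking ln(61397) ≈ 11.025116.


ln(61397) ≈ 11.025116.
eps^2 = 0.48^2 = 0.2304.
C*ln(N)/eps^2 ≈ 8*11.025116/0.2304 ≈ 382.8165.
m = ceil(382.8165) = 383.

383


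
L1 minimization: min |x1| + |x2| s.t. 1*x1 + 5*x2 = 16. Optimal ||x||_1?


Axis intercepts:
  x1 = 16, x2 = 0: L1 = 16
  x1 = 0, x2 = 16/5: L1 = 16/5
x* = (0, 16/5)
||x*||_1 = 16/5.

16/5


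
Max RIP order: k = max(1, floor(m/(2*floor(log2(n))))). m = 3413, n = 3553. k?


floor(log2(3553)) = 11.
2*11 = 22.
m/(2*floor(log2(n))) = 3413/22 ≈ 155.1364.
floor = 155.
k = max(1, 155) = 155.

155


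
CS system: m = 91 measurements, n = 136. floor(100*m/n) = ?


100*m/n = 100*91/136 ≈ 66.9118.
floor = 66.

66


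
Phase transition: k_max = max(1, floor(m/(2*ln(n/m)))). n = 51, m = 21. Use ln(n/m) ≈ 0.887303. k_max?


n/m = 51/21 = 17/7.
ln(n/m) ≈ 0.887303.
2*ln(n/m) ≈ 1.774606.
m/(2*ln(n/m)) ≈ 21/1.774606 ≈ 11.8336.
floor = 11.
k_max = max(1, 11) = 11.

11


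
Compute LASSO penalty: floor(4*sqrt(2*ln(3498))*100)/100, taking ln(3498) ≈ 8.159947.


ln(3498) ≈ 8.159947.
2*ln(n) ≈ 16.319894.
sqrt(2*ln(n)) ≈ sqrt(16.319894) ≈ 4.039789.
lambda ≈ 4*4.039789 = 16.159156.
floor(lambda*100)/100 = 16.15.

16.15


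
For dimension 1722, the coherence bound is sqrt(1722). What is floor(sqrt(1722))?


41^2 = 1681 <= 1722 < 1764 = 42^2, so 41 <= sqrt(1722) < 42.
floor(sqrt(1722)) = 41.

41


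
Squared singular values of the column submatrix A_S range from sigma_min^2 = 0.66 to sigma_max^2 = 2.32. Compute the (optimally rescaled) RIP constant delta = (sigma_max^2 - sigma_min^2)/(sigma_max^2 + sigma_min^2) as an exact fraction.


lambda_max - lambda_min = 2.32 - 0.66 = 1.66.
lambda_max + lambda_min = 2.32 + 0.66 = 2.98.
delta = 1.66/2.98 = 166/298 = 83/149.

83/149


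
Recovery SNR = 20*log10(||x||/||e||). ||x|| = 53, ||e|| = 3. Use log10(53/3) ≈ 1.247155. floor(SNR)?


||x||/||e|| = 53/3.
log10(53/3) ≈ 1.247155.
20*log10(||x||/||e||) ≈ 20*1.247155 = 24.9431.
floor(24.9431) = 24.

24


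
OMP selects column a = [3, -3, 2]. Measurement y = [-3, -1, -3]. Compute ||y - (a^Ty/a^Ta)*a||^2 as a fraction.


a^T a = 22.
a^T y = -12.
coeff = -12/22 = -6/11.
||r||^2 = 137/11.

137/11


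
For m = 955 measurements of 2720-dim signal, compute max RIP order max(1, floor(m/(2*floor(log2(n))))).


floor(log2(2720)) = 11.
2*11 = 22.
m/(2*floor(log2(n))) = 955/22 ≈ 43.4091.
floor = 43.
k = max(1, 43) = 43.

43


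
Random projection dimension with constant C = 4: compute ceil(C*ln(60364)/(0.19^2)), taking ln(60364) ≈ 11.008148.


ln(60364) ≈ 11.008148.
eps^2 = 0.19^2 = 0.0361.
C*ln(N)/eps^2 ≈ 4*11.008148/0.0361 ≈ 1219.7394.
m = ceil(1219.7394) = 1220.

1220


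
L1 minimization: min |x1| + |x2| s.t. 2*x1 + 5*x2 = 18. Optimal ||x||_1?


Axis intercepts:
  x1 = 9, x2 = 0: L1 = 9
  x1 = 0, x2 = 18/5: L1 = 18/5
x* = (0, 18/5)
||x*||_1 = 18/5.

18/5


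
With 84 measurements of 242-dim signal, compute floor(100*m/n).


100*m/n = 100*84/242 ≈ 34.7107.
floor = 34.

34


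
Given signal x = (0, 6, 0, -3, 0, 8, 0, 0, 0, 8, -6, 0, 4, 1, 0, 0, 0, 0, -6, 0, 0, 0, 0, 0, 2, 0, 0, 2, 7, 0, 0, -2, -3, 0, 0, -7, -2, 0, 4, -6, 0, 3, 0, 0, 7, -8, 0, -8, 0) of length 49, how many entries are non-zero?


Non-zero positions: [1, 3, 5, 9, 10, 12, 13, 18, 24, 27, 28, 31, 32, 35, 36, 38, 39, 41, 44, 45, 47].
Sparsity = 21.

21


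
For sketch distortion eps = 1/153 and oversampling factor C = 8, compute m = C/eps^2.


1/eps = 153.
(1/eps)^2 = 23409.
m = 8*23409 = 187272.

187272


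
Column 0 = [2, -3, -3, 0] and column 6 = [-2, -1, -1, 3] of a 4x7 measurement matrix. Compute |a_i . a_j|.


Inner product: 2*-2 + -3*-1 + -3*-1 + 0*3
Products: [-4, 3, 3, 0]
Sum = 2.
|dot| = 2.

2


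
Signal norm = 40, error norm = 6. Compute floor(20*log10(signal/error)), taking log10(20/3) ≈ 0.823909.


||x||/||e|| = 40/6 = 20/3.
log10(20/3) ≈ 0.823909.
20*log10(||x||/||e||) ≈ 20*0.823909 = 16.47818.
floor(16.47818) = 16.

16


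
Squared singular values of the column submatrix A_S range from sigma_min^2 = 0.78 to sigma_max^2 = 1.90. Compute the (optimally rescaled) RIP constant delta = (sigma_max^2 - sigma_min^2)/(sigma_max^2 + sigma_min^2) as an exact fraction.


lambda_max - lambda_min = 1.90 - 0.78 = 1.12.
lambda_max + lambda_min = 1.90 + 0.78 = 2.68.
delta = 1.12/2.68 = 112/268 = 28/67.

28/67


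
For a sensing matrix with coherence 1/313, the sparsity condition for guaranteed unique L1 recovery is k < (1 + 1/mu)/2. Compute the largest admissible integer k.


1/mu = 313.
1 + 1/mu = 314.
(1 + 1/mu)/2 = 157 is an integer and the inequality is strict, so k_max = 157 - 1 = 156.

156


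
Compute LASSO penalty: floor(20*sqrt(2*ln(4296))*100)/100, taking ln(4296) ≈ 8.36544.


ln(4296) ≈ 8.36544.
2*ln(n) ≈ 16.73088.
sqrt(2*ln(n)) ≈ sqrt(16.73088) ≈ 4.09034.
lambda ≈ 20*4.09034 = 81.8068.
floor(lambda*100)/100 = 81.80.

81.80


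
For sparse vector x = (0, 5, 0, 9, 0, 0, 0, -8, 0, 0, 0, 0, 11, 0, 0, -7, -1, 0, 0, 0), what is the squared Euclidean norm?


Non-zero entries: [(1, 5), (3, 9), (7, -8), (12, 11), (15, -7), (16, -1)]
Squares: [25, 81, 64, 121, 49, 1]
||x||_2^2 = sum = 341.

341


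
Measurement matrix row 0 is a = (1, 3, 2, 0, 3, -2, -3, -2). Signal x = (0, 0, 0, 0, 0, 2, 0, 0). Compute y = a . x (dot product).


Non-zero terms: ['-2*2']
Products: [-4]
y = sum = -4.

-4


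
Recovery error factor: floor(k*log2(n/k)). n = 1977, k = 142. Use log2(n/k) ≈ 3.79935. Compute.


log2(n/k) = log2(1977/142) ≈ 3.79935.
k*log2(n/k) ≈ 142*3.79935 = 539.5077.
floor(539.5077) = 539.

539


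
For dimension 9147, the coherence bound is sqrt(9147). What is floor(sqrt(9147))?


95^2 = 9025 <= 9147 < 9216 = 96^2, so 95 <= sqrt(9147) < 96.
floor(sqrt(9147)) = 95.

95


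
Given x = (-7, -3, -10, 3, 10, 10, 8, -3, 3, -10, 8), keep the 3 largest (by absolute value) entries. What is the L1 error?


Sorted |x_i| descending: [10, 10, 10, 10, 8, 8, 7, 3, 3, 3, 3]
Keep top 3: [10, 10, 10]
Tail entries: [10, 8, 8, 7, 3, 3, 3, 3]
L1 error = sum of tail = 45.

45


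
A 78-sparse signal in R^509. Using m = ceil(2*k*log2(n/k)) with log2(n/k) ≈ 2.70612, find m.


log2(n/k) = log2(509/78) ≈ 2.70612.
2*k*log2(n/k) ≈ 2*78*2.70612 = 422.15472.
m = ceil(422.15472) = 423.

423


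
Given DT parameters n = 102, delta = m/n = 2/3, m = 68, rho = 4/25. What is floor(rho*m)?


m = 2/3*102 = 68.
rho = 4/25.
rho*m = 4/25*68 = 10.88.
k = floor(10.88) = 10.

10


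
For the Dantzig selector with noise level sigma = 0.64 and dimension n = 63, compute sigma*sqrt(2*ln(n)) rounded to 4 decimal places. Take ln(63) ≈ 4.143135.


ln(63) ≈ 4.143135.
2*ln(n) ≈ 8.28627.
sqrt(2*ln(n)) ≈ sqrt(8.28627) ≈ 2.878588.
threshold ≈ 0.64*2.878588 = 1.84229632 ≈ 1.8423.

1.8423


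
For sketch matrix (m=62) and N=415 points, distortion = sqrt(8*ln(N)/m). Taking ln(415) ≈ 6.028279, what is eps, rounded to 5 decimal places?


ln(415) ≈ 6.028279.
8*ln(N)/m ≈ 8*6.028279/62 ≈ 0.77784245.
eps = sqrt(0.77784245) ≈ 0.8819538 ≈ 0.88195.

0.88195


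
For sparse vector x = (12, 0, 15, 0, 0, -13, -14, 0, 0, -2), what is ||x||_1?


Non-zero entries: [(0, 12), (2, 15), (5, -13), (6, -14), (9, -2)]
Absolute values: [12, 15, 13, 14, 2]
||x||_1 = sum = 56.

56


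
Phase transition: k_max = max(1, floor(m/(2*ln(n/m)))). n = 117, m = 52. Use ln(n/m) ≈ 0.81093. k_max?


n/m = 117/52 = 9/4.
ln(n/m) ≈ 0.81093.
2*ln(n/m) ≈ 1.62186.
m/(2*ln(n/m)) ≈ 52/1.62186 ≈ 32.062.
floor = 32.
k_max = max(1, 32) = 32.

32


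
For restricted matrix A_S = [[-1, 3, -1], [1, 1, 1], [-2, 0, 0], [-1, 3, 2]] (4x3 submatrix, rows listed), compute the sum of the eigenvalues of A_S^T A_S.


Sum of eigenvalues of A_S^T A_S = trace(A_S^T A_S) = sum of squared column norms of A_S.
A_S^T A_S diagonal: [7, 19, 6].
trace = 7 + 19 + 6 = 32.

32


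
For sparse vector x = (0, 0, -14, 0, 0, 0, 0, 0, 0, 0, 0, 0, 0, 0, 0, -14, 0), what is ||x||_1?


Non-zero entries: [(2, -14), (15, -14)]
Absolute values: [14, 14]
||x||_1 = sum = 28.

28


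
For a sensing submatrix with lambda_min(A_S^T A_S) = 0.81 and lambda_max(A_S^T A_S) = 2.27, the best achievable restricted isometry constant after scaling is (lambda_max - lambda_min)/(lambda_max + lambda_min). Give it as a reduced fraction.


lambda_max - lambda_min = 2.27 - 0.81 = 1.46.
lambda_max + lambda_min = 2.27 + 0.81 = 3.08.
delta = 1.46/3.08 = 146/308 = 73/154.

73/154


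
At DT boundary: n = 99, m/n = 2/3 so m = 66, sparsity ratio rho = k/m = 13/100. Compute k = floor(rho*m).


m = 2/3*99 = 66.
rho = 13/100.
rho*m = 13/100*66 = 8.58.
k = floor(8.58) = 8.

8


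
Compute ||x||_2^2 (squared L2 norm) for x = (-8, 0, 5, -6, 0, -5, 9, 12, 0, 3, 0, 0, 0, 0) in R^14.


Non-zero entries: [(0, -8), (2, 5), (3, -6), (5, -5), (6, 9), (7, 12), (9, 3)]
Squares: [64, 25, 36, 25, 81, 144, 9]
||x||_2^2 = sum = 384.

384


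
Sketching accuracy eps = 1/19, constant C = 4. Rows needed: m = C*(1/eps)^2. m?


1/eps = 19.
(1/eps)^2 = 361.
m = 4*361 = 1444.

1444


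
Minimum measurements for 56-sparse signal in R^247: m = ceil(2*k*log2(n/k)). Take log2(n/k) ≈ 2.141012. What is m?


log2(n/k) = log2(247/56) ≈ 2.141012.
2*k*log2(n/k) ≈ 2*56*2.141012 = 239.793344.
m = ceil(239.793344) = 240.

240


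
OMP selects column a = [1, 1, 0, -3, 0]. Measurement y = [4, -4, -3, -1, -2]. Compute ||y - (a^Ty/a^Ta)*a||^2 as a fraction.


a^T a = 11.
a^T y = 3.
coeff = 3/11 = 3/11.
||r||^2 = 497/11.

497/11


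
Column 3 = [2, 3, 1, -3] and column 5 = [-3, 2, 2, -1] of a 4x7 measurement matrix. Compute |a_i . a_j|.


Inner product: 2*-3 + 3*2 + 1*2 + -3*-1
Products: [-6, 6, 2, 3]
Sum = 5.
|dot| = 5.

5


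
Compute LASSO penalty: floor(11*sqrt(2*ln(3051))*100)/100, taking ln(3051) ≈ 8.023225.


ln(3051) ≈ 8.023225.
2*ln(n) ≈ 16.04645.
sqrt(2*ln(n)) ≈ sqrt(16.04645) ≈ 4.005802.
lambda ≈ 11*4.005802 = 44.063822.
floor(lambda*100)/100 = 44.06.

44.06


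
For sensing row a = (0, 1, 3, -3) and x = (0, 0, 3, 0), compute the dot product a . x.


Non-zero terms: ['3*3']
Products: [9]
y = sum = 9.

9


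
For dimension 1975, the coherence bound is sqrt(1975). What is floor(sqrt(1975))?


44^2 = 1936 <= 1975 < 2025 = 45^2, so 44 <= sqrt(1975) < 45.
floor(sqrt(1975)) = 44.

44


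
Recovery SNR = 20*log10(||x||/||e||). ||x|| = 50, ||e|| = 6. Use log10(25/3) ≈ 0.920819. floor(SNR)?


||x||/||e|| = 50/6 = 25/3.
log10(25/3) ≈ 0.920819.
20*log10(||x||/||e||) ≈ 20*0.920819 = 18.41638.
floor(18.41638) = 18.

18


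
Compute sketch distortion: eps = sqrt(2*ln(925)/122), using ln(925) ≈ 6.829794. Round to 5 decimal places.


ln(925) ≈ 6.829794.
2*ln(N)/m ≈ 2*6.829794/122 ≈ 0.11196384.
eps = sqrt(0.11196384) ≈ 0.33461 ≈ 0.33461.

0.33461


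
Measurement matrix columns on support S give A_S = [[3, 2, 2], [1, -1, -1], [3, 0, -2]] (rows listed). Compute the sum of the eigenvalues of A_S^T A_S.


Sum of eigenvalues of A_S^T A_S = trace(A_S^T A_S) = sum of squared column norms of A_S.
A_S^T A_S diagonal: [19, 5, 9].
trace = 19 + 5 + 9 = 33.

33


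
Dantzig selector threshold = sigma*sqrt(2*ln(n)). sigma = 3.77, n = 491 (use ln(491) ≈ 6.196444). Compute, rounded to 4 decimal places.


ln(491) ≈ 6.196444.
2*ln(n) ≈ 12.392888.
sqrt(2*ln(n)) ≈ sqrt(12.392888) ≈ 3.520353.
threshold ≈ 3.77*3.520353 = 13.27173081 ≈ 13.2717.

13.2717


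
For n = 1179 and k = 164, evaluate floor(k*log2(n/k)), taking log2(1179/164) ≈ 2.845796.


log2(n/k) = log2(1179/164) ≈ 2.845796.
k*log2(n/k) ≈ 164*2.845796 = 466.710544.
floor(466.710544) = 466.

466


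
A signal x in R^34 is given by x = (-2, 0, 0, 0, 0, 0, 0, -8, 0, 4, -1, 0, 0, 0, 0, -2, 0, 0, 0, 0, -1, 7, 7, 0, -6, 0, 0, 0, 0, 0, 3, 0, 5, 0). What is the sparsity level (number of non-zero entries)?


Non-zero positions: [0, 7, 9, 10, 15, 20, 21, 22, 24, 30, 32].
Sparsity = 11.

11


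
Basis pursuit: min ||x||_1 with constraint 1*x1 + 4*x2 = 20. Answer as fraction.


Axis intercepts:
  x1 = 20, x2 = 0: L1 = 20
  x1 = 0, x2 = 5: L1 = 5
x* = (0, 5)
||x*||_1 = 5.

5


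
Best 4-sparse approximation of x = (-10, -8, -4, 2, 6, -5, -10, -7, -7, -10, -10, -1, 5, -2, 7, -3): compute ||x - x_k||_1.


Sorted |x_i| descending: [10, 10, 10, 10, 8, 7, 7, 7, 6, 5, 5, 4, 3, 2, 2, 1]
Keep top 4: [10, 10, 10, 10]
Tail entries: [8, 7, 7, 7, 6, 5, 5, 4, 3, 2, 2, 1]
L1 error = sum of tail = 57.

57


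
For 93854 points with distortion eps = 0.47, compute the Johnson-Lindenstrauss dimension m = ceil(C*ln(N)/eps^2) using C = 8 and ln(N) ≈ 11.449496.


ln(93854) ≈ 11.449496.
eps^2 = 0.47^2 = 0.2209.
C*ln(N)/eps^2 ≈ 8*11.449496/0.2209 ≈ 414.649.
m = ceil(414.649) = 415.

415


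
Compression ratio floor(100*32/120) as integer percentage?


100*m/n = 100*32/120 ≈ 26.6667.
floor = 26.

26


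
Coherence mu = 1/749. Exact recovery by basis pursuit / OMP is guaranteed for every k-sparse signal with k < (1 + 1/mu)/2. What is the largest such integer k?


1/mu = 749.
1 + 1/mu = 750.
(1 + 1/mu)/2 = 375 is an integer and the inequality is strict, so k_max = 375 - 1 = 374.

374


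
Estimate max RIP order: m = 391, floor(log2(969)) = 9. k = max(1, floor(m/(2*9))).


floor(log2(969)) = 9.
2*9 = 18.
m/(2*floor(log2(n))) = 391/18 ≈ 21.7222.
floor = 21.
k = max(1, 21) = 21.

21


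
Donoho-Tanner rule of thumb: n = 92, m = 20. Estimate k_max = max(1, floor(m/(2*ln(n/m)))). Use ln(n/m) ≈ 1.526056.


n/m = 92/20 = 23/5.
ln(n/m) ≈ 1.526056.
2*ln(n/m) ≈ 3.052112.
m/(2*ln(n/m)) ≈ 20/3.052112 ≈ 6.5528.
floor = 6.
k_max = max(1, 6) = 6.

6


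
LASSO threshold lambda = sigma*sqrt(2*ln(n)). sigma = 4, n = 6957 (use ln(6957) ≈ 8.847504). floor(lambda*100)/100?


ln(6957) ≈ 8.847504.
2*ln(n) ≈ 17.695008.
sqrt(2*ln(n)) ≈ sqrt(17.695008) ≈ 4.206543.
lambda ≈ 4*4.206543 = 16.826172.
floor(lambda*100)/100 = 16.82.

16.82


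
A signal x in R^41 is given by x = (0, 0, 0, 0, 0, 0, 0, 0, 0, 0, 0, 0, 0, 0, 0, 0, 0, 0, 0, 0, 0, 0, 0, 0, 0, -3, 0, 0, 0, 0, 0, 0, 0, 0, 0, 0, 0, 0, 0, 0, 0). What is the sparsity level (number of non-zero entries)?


Non-zero positions: [25].
Sparsity = 1.

1


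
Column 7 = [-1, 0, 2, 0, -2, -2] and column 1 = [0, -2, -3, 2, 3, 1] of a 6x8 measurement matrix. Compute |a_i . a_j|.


Inner product: -1*0 + 0*-2 + 2*-3 + 0*2 + -2*3 + -2*1
Products: [0, 0, -6, 0, -6, -2]
Sum = -14.
|dot| = 14.

14


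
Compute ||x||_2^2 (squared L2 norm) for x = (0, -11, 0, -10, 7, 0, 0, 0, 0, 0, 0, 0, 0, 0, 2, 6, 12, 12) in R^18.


Non-zero entries: [(1, -11), (3, -10), (4, 7), (14, 2), (15, 6), (16, 12), (17, 12)]
Squares: [121, 100, 49, 4, 36, 144, 144]
||x||_2^2 = sum = 598.

598
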